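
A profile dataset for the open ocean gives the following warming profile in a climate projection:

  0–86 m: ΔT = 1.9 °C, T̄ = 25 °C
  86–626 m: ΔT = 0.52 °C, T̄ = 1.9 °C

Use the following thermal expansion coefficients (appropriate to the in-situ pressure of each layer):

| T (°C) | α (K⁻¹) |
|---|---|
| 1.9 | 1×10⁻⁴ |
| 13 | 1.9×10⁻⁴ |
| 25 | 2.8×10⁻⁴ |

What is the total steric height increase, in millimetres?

Layer 1 at 25 °C → α = 2.8×10⁻⁴ K⁻¹
Layer 2 at 1.9 °C → α = 1×10⁻⁴ K⁻¹
Layer 1: 1.9 × 86 × 2.8×10⁻⁴ = 0.045752 m
Layer 2: 540 × 1×10⁻⁴ × 0.52 = 0.02808 m
Δh = 0.045752 + 0.02808 = 0.073832 m ≈ 73.8 mm

about 73.8 mm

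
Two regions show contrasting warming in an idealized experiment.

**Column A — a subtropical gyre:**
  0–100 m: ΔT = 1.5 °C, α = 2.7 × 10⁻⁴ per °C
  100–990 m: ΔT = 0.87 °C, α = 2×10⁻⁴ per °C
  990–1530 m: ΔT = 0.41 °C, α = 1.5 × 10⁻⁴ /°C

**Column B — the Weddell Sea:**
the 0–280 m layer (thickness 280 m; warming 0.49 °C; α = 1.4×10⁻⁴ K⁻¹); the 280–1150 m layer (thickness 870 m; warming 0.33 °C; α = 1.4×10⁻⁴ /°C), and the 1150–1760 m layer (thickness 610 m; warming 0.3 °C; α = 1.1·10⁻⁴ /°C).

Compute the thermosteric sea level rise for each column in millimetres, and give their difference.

A: 230 mm; B: 80 mm; difference 150 mm

A 0–100 m: 2.7×10⁻⁴ × 100 × 1.5 = 0.04050 m
A 100–990 m: 890 × 0.87 × 2×10⁻⁴ = 0.15486 m
A 0.41 × 1.5×10⁻⁴ × 540 = 0.03321 m
A total: 0.22857 m
B 0–280 m: 1.4×10⁻⁴ × 0.49 × 280 = 0.019208 m
B 280–1150 m: 0.33 × 870 × 1.4×10⁻⁴ = 0.040194 m
B 1150–1760 m: 1.1×10⁻⁴ × 610 × 0.3 = 0.02013 m
B total: 0.079532 m
Difference: 0.22857 − 0.079532 = 0.149038 m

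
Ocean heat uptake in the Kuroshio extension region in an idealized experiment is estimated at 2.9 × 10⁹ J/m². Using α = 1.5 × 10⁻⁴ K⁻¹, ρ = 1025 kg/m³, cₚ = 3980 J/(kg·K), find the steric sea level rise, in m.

Δh = 0.107 m

Δh = αQ/(ρcₚ) = 1.5×10⁻⁴ × 2.9×10⁹ / (1025 × 3980) ≈ 0.10663 m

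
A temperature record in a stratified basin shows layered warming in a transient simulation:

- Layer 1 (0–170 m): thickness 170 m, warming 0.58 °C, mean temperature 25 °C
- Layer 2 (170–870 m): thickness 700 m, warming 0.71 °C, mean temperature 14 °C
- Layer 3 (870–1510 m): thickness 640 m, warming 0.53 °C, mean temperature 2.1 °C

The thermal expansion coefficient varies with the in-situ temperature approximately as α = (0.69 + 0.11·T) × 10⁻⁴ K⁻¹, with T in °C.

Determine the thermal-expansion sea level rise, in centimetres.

Layer 1: α = (0.69 + 0.11×25)×10⁻⁴ = 3.44×10⁻⁴ K⁻¹
Layer 2: α = (0.69 + 0.11×14)×10⁻⁴ = 2.23×10⁻⁴ K⁻¹
Layer 3: α = (0.69 + 0.11×2.1)×10⁻⁴ = 0.921×10⁻⁴ K⁻¹
0–170 m: 3.44×10⁻⁴ × 170 × 0.58 = 0.0339184 m
2.23×10⁻⁴ × 0.71 × 700 = 0.110831 m
0.921×10⁻⁴ × 640 × 0.53 = 0.03124032 m
Δh = 0.0339184 + 0.110831 + 0.03124032 = 0.17598972 m

18 cm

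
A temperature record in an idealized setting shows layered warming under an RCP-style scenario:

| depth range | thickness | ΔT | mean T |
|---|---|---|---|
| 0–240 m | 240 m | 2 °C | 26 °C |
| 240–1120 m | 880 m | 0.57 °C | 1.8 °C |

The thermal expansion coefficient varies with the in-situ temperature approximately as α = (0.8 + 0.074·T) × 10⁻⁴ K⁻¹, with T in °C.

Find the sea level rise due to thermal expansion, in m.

Layer 1: α = (0.8 + 0.074×26)×10⁻⁴ = 2.724×10⁻⁴ K⁻¹
Layer 2: α = (0.8 + 0.074×1.8)×10⁻⁴ = 0.9332×10⁻⁴ K⁻¹
2.724×10⁻⁴ × 240 × 2 = 0.130752 m
0.9332×10⁻⁴ × 0.57 × 880 = 0.046809312 m
Δh = 0.130752 + 0.046809312 = 0.177561312 m

0.178 m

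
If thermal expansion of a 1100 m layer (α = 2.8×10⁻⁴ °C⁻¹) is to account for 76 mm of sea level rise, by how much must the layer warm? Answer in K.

ΔT = Δh/(αH) = 0.076 / (2.8×10⁻⁴ × 1100) ≈ 0.2468 K

about 0.25 K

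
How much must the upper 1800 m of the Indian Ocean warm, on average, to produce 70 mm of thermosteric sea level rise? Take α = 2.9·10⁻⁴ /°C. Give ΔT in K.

about 0.134 K

ΔT = Δh/(αH) = 0.07 / (2.9×10⁻⁴ × 1800) ≈ 0.1341 K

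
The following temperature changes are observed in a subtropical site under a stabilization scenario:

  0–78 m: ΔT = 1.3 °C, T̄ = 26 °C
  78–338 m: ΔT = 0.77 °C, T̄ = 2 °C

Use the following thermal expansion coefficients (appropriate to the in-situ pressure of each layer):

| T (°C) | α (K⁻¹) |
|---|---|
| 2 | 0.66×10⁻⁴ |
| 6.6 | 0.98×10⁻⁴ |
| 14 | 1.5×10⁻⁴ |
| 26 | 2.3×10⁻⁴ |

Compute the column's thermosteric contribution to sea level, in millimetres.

Layer 1 at 26 °C → α = 2.3×10⁻⁴ K⁻¹
Layer 2 at 2 °C → α = 0.66×10⁻⁴ K⁻¹
2.3×10⁻⁴ × 78 × 1.3 = 0.023322 m
78–338 m: 0.77 × 0.66×10⁻⁴ × 260 = 0.0132132 m
Δh = 0.023322 + 0.0132132 = 0.0365352 m ≈ 36.5 mm

Δh = 36.5 mm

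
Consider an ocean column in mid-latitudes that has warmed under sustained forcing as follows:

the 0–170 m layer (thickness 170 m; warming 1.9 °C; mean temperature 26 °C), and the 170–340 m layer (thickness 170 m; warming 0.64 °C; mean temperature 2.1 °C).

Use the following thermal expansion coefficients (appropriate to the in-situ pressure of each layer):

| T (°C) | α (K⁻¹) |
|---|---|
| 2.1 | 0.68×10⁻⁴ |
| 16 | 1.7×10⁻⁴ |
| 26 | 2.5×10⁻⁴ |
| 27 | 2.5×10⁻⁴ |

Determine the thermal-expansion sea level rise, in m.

Δh ≈ 0.0881 m

Layer 1 at 26 °C → α = 2.5×10⁻⁴ K⁻¹
Layer 2 at 2.1 °C → α = 0.68×10⁻⁴ K⁻¹
0–170 m: 170 × 2.5×10⁻⁴ × 1.9 = 0.08075 m
170–340 m: 0.68×10⁻⁴ × 170 × 0.64 = 0.0073984 m
Δh = 0.08075 + 0.0073984 = 0.0881484 m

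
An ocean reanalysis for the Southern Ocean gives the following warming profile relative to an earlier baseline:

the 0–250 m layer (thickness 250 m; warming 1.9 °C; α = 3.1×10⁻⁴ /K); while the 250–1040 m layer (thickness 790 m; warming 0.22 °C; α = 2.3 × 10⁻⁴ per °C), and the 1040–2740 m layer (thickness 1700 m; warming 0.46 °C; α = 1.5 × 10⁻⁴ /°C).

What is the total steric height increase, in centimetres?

30.5 cm of thermosteric rise

250 × 1.9 × 3.1×10⁻⁴ = 0.14725 m
Layer 2: 2.3×10⁻⁴ × 790 × 0.22 = 0.039974 m
1040–2740 m: 1700 × 0.46 × 1.5×10⁻⁴ = 0.11730 m
Δh = 0.14725 + 0.039974 + 0.11730 = 0.304524 m ≈ 30.5 cm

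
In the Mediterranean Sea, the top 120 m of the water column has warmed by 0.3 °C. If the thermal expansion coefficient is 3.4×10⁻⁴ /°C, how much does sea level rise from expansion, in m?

0.0122 m of thermosteric rise

Δh = αΔT·H = 3.4×10⁻⁴ × 0.3 × 120 = 0.01224 m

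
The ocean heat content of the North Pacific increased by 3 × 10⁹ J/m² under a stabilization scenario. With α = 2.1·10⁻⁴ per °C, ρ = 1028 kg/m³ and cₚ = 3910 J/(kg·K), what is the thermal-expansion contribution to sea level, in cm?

Δh ≈ 16 cm

Δh = αQ/(ρcₚ) = 2.1×10⁻⁴ × 3×10⁹ / (1028 × 3910) ≈ 0.15674 m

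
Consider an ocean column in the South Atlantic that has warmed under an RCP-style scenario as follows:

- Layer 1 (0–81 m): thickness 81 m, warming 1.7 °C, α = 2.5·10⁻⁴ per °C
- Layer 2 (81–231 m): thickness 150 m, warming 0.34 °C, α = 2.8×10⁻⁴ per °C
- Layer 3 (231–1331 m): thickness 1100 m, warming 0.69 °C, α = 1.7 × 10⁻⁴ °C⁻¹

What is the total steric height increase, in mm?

Δh = 180 mm

1.7 × 2.5×10⁻⁴ × 81 = 0.034425 m
81–231 m: 2.8×10⁻⁴ × 0.34 × 150 = 0.01428 m
1.7×10⁻⁴ × 0.69 × 1100 = 0.12903 m
Δh = 0.034425 + 0.01428 + 0.12903 = 0.177735 m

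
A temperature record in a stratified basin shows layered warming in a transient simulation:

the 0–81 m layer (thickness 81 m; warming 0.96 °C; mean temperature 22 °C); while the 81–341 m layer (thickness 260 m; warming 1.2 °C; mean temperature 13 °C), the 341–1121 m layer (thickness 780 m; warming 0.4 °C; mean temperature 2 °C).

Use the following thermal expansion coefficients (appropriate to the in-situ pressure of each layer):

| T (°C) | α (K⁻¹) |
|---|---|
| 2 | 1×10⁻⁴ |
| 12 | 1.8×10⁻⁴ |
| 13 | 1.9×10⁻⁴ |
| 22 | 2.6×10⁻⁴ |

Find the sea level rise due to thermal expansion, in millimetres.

Layer 1 at 22 °C → α = 2.6×10⁻⁴ K⁻¹
Layer 2 at 13 °C → α = 1.9×10⁻⁴ K⁻¹
Layer 3 at 2 °C → α = 1×10⁻⁴ K⁻¹
Layer 1: 2.6×10⁻⁴ × 0.96 × 81 = 0.0202176 m
Layer 2: 1.2 × 260 × 1.9×10⁻⁴ = 0.05928 m
341–1121 m: 0.4 × 1×10⁻⁴ × 780 = 0.03120 m
Δh = 0.0202176 + 0.05928 + 0.03120 = 0.1106976 m

110 mm of thermosteric rise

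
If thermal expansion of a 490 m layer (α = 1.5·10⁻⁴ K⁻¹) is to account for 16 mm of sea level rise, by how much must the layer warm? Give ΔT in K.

about 0.22 K

ΔT = Δh/(αH) = 0.016 / (1.5×10⁻⁴ × 490) ≈ 0.2177 K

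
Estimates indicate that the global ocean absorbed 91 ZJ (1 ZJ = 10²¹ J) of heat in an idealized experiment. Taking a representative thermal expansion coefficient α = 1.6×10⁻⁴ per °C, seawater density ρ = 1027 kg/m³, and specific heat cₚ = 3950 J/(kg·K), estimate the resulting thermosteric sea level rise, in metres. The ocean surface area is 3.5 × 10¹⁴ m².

Per unit area: Q = 91×10²¹ / (3.5×10¹⁴) = 2.6×10⁸ J/m²
Δh = αQ/(ρcₚ) = 1.6×10⁻⁴ × 2.6×10⁸ / (1027 × 3950) ≈ 0.010255 m

about 0.0103 m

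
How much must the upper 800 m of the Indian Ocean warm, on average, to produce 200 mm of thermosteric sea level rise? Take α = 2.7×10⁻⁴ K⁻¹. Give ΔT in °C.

0.926 °C

ΔT = Δh/(αH) = 0.2 / (2.7×10⁻⁴ × 800) ≈ 0.9259 °C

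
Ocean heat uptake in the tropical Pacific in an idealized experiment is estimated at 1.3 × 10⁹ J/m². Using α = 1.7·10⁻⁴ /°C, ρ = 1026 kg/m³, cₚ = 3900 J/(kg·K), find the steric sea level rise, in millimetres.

Δh = αQ/(ρcₚ) = 1.7×10⁻⁴ × 1.3×10⁹ / (1026 × 3900) ≈ 0.055231 m

55.2 mm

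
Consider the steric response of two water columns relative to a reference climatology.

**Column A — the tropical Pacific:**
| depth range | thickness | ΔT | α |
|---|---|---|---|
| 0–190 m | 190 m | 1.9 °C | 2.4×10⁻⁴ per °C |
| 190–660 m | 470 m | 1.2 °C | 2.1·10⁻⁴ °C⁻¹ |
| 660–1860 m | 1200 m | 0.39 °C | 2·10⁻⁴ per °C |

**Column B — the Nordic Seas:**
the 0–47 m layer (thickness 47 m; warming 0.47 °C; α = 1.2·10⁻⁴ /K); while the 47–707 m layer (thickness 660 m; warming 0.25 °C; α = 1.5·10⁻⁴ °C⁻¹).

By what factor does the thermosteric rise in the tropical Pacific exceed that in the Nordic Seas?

10.9

A Layer 1: 1.9 × 2.4×10⁻⁴ × 190 = 0.08664 m
A Layer 2: 470 × 2.1×10⁻⁴ × 1.2 = 0.11844 m
A 660–1860 m: 1200 × 2×10⁻⁴ × 0.39 = 0.09360 m
A total: 0.29868 m
B Layer 1: 47 × 0.47 × 1.2×10⁻⁴ = 0.0026508 m
B 47–707 m: 660 × 1.5×10⁻⁴ × 0.25 = 0.02475 m
B total: 0.0274008 m
Ratio: 0.29868 / 0.0274008 ≈ 10.90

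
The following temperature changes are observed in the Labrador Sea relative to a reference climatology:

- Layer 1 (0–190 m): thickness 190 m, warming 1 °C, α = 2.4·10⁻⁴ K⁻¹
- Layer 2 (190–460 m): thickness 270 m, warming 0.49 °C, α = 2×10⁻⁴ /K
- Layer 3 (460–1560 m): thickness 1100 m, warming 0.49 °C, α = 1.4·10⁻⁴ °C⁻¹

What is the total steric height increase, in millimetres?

Δh = 148 mm

2.4×10⁻⁴ × 1 × 190 = 0.04560 m
190–460 m: 0.49 × 270 × 2×10⁻⁴ = 0.02646 m
460–1560 m: 0.49 × 1100 × 1.4×10⁻⁴ = 0.07546 m
Δh = 0.04560 + 0.02646 + 0.07546 = 0.14752 m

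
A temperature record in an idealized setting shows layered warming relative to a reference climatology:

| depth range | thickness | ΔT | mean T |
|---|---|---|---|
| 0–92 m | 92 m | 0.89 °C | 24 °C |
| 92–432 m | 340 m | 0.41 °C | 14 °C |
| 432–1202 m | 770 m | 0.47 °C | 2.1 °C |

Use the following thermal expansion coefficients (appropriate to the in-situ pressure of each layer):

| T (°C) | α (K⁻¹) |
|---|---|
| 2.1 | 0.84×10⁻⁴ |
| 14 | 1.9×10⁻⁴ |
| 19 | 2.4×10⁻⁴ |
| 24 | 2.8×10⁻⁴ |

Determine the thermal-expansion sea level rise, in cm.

Δh = 7.98 cm

Layer 1 at 24 °C → α = 2.8×10⁻⁴ K⁻¹
Layer 2 at 14 °C → α = 1.9×10⁻⁴ K⁻¹
Layer 3 at 2.1 °C → α = 0.84×10⁻⁴ K⁻¹
0–92 m: 0.89 × 2.8×10⁻⁴ × 92 = 0.0229264 m
1.9×10⁻⁴ × 340 × 0.41 = 0.026486 m
Layer 3: 0.47 × 770 × 0.84×10⁻⁴ = 0.0303996 m
Δh = 0.0229264 + 0.026486 + 0.0303996 = 0.079812 m ≈ 7.98 cm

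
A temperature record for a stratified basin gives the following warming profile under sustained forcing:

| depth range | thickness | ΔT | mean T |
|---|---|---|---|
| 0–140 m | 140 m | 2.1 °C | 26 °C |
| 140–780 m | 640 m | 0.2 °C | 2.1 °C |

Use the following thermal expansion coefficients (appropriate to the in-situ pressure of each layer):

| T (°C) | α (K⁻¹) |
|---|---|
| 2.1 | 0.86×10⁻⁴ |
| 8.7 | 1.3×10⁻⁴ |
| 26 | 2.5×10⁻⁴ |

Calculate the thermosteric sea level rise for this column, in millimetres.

Layer 1 at 26 °C → α = 2.5×10⁻⁴ K⁻¹
Layer 2 at 2.1 °C → α = 0.86×10⁻⁴ K⁻¹
Layer 1: 2.5×10⁻⁴ × 140 × 2.1 = 0.07350 m
Layer 2: 640 × 0.86×10⁻⁴ × 0.2 = 0.011008 m
Δh = 0.07350 + 0.011008 = 0.084508 m

about 85 mm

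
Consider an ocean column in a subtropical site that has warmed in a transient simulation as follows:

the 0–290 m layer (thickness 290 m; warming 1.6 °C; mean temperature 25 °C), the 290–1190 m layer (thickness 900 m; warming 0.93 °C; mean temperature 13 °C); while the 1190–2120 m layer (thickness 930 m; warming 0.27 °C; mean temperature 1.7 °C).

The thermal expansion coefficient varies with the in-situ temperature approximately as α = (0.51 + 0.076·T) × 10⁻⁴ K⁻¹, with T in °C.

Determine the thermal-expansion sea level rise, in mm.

Layer 1: α = (0.51 + 0.076×25)×10⁻⁴ = 2.41×10⁻⁴ K⁻¹
Layer 2: α = (0.51 + 0.076×13)×10⁻⁴ = 1.498×10⁻⁴ K⁻¹
Layer 3: α = (0.51 + 0.076×1.7)×10⁻⁴ = 0.6392×10⁻⁴ K⁻¹
2.41×10⁻⁴ × 290 × 1.6 = 0.111824 m
Layer 2: 1.498×10⁻⁴ × 900 × 0.93 = 0.1253826 m
Layer 3: 0.6392×10⁻⁴ × 930 × 0.27 = 0.016050312 m
Δh = 0.111824 + 0.1253826 + 0.016050312 = 0.253256912 m ≈ 253 mm

Δh ≈ 253 mm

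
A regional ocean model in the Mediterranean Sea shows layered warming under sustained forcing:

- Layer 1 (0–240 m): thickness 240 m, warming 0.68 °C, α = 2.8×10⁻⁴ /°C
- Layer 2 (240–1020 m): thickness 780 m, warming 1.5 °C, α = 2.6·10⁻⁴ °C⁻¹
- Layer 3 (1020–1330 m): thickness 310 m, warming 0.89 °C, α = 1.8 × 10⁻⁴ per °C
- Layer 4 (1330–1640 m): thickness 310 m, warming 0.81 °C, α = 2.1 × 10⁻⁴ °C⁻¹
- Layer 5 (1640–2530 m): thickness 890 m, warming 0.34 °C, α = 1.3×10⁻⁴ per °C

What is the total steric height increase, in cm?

Δh ≈ 49 cm

0–240 m: 2.8×10⁻⁴ × 240 × 0.68 = 0.045696 m
Layer 2: 1.5 × 2.6×10⁻⁴ × 780 = 0.30420 m
1.8×10⁻⁴ × 310 × 0.89 = 0.049662 m
1330–1640 m: 0.81 × 2.1×10⁻⁴ × 310 = 0.052731 m
Layer 5: 890 × 0.34 × 1.3×10⁻⁴ = 0.039338 m
Δh = 0.045696 + 0.30420 + 0.049662 + 0.052731 + 0.039338 = 0.491627 m ≈ 49 cm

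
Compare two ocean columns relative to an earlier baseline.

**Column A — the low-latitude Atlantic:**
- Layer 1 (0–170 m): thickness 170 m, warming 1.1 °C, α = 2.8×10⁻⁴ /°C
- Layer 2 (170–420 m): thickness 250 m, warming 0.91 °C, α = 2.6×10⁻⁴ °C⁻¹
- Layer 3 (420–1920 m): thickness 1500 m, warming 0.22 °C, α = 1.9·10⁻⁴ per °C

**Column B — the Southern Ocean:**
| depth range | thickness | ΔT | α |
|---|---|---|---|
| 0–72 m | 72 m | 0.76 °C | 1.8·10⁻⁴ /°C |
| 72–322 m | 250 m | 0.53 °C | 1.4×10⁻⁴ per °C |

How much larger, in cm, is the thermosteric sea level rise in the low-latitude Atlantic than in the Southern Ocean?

A Layer 1: 2.8×10⁻⁴ × 1.1 × 170 = 0.05236 m
A Layer 2: 250 × 2.6×10⁻⁴ × 0.91 = 0.05915 m
A Layer 3: 1.9×10⁻⁴ × 0.22 × 1500 = 0.06270 m
A total: 0.17421 m
B 0.76 × 1.8×10⁻⁴ × 72 = 0.0098496 m
B Layer 2: 1.4×10⁻⁴ × 250 × 0.53 = 0.01855 m
B total: 0.0283996 m
Difference: 0.17421 − 0.0283996 = 0.1458104 m

14.6 cm larger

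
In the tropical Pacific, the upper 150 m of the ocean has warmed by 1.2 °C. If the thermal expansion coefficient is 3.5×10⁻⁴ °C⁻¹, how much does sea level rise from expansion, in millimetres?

Δh = 63.0 mm

Δh = αΔT·H = 3.5×10⁻⁴ × 1.2 × 150 = 0.06300 m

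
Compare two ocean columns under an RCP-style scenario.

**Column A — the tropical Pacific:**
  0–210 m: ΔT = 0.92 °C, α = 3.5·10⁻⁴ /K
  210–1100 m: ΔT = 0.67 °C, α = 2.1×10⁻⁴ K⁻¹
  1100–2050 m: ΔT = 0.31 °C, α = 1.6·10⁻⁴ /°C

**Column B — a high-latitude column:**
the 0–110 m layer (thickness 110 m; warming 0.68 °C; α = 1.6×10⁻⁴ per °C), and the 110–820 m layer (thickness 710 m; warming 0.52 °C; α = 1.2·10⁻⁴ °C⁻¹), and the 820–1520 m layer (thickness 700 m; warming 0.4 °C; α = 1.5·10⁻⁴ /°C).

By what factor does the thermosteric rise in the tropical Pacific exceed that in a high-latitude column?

2.44

A Layer 1: 3.5×10⁻⁴ × 210 × 0.92 = 0.06762 m
A Layer 2: 0.67 × 890 × 2.1×10⁻⁴ = 0.125223 m
A Layer 3: 950 × 0.31 × 1.6×10⁻⁴ = 0.04712 m
A total: 0.239963 m
B 0–110 m: 0.68 × 110 × 1.6×10⁻⁴ = 0.011968 m
B Layer 2: 0.52 × 710 × 1.2×10⁻⁴ = 0.044304 m
B 820–1520 m: 700 × 0.4 × 1.5×10⁻⁴ = 0.04200 m
B total: 0.098272 m
Ratio: 0.239963 / 0.098272 ≈ 2.442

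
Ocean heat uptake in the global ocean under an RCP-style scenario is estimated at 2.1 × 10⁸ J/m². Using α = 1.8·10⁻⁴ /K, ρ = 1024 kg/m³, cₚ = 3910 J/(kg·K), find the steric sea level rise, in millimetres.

Δh = 9.44 mm

Δh = αQ/(ρcₚ) = 1.8×10⁻⁴ × 2.1×10⁸ / (1024 × 3910) ≈ 0.0094409 m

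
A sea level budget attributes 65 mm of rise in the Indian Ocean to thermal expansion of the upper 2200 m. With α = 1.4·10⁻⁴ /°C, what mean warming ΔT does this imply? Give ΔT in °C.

ΔT = Δh/(αH) = 0.065 / (1.4×10⁻⁴ × 2200) ≈ 0.2110 °C

ΔT ≈ 0.21 °C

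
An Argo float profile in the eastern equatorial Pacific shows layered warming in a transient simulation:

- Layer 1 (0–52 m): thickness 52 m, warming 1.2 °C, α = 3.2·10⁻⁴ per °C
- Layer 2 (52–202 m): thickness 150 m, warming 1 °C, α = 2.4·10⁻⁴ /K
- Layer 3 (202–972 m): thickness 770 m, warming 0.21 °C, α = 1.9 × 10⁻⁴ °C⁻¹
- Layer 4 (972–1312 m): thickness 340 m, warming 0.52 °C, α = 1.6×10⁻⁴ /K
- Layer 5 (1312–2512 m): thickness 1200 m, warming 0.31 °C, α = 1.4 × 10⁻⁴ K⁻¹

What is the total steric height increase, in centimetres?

Δh = 17 cm

Layer 1: 52 × 1.2 × 3.2×10⁻⁴ = 0.019968 m
52–202 m: 1 × 150 × 2.4×10⁻⁴ = 0.03600 m
202–972 m: 770 × 1.9×10⁻⁴ × 0.21 = 0.030723 m
972–1312 m: 340 × 1.6×10⁻⁴ × 0.52 = 0.028288 m
1.4×10⁻⁴ × 1200 × 0.31 = 0.05208 m
Δh = 0.019968 + 0.03600 + 0.030723 + 0.028288 + 0.05208 = 0.167059 m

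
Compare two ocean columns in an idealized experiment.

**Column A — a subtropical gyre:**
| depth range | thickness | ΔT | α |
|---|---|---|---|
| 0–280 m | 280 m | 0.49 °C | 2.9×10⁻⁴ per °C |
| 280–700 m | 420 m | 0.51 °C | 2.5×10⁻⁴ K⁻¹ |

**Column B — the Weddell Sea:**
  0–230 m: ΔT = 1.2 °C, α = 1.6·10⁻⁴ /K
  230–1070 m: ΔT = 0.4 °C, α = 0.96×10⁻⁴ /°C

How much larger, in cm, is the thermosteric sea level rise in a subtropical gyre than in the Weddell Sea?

A 0–280 m: 0.49 × 280 × 2.9×10⁻⁴ = 0.039788 m
A 280–700 m: 420 × 2.5×10⁻⁴ × 0.51 = 0.05355 m
A total: 0.093338 m
B Layer 1: 230 × 1.2 × 1.6×10⁻⁴ = 0.04416 m
B 0.96×10⁻⁴ × 0.4 × 840 = 0.032256 m
B total: 0.076416 m
Difference: 0.093338 − 0.076416 = 0.016922 m

1.7 cm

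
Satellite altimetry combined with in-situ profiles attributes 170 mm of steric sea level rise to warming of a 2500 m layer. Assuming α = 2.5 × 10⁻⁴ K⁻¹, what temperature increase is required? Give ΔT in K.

ΔT = Δh/(αH) = 0.17 / (2.5×10⁻⁴ × 2500) = 0.2720 K

0.272 K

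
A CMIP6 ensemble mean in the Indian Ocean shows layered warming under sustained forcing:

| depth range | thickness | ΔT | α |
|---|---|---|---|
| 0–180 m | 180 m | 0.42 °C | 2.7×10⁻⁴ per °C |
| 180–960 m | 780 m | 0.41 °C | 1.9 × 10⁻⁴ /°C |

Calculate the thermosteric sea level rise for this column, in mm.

0.42 × 2.7×10⁻⁴ × 180 = 0.020412 m
Layer 2: 0.41 × 1.9×10⁻⁴ × 780 = 0.060762 m
Δh = 0.020412 + 0.060762 = 0.081174 m ≈ 81 mm

Δh ≈ 81 mm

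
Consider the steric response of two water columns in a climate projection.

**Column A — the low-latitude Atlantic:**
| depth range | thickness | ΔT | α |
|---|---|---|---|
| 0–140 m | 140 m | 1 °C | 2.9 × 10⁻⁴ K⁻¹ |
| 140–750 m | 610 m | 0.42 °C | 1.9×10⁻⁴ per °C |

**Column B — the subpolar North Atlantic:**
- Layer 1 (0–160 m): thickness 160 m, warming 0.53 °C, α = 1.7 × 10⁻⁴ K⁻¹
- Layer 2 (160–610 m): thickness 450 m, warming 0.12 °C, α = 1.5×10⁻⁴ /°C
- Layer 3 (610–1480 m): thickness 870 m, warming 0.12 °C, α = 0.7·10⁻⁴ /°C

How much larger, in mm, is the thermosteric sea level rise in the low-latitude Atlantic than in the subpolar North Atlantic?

A 1 × 140 × 2.9×10⁻⁴ = 0.04060 m
A 140–750 m: 0.42 × 610 × 1.9×10⁻⁴ = 0.048678 m
A total: 0.089278 m
B Layer 1: 0.53 × 1.7×10⁻⁴ × 160 = 0.014416 m
B 160–610 m: 0.12 × 450 × 1.5×10⁻⁴ = 0.00810 m
B 0.7×10⁻⁴ × 870 × 0.12 = 0.007308 m
B total: 0.029824 m
Difference: 0.089278 − 0.029824 = 0.059454 m

59 mm larger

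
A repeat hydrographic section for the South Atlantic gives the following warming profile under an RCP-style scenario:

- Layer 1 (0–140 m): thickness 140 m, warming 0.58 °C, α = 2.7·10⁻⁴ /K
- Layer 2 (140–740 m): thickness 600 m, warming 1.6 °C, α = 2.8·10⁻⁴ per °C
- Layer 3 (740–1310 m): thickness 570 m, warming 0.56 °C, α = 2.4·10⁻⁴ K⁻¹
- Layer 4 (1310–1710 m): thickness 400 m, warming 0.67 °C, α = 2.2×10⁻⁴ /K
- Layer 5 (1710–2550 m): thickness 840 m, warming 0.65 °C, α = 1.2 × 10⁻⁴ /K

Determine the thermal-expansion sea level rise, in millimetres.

Δh = 492 mm

2.7×10⁻⁴ × 140 × 0.58 = 0.021924 m
140–740 m: 1.6 × 2.8×10⁻⁴ × 600 = 0.26880 m
740–1310 m: 2.4×10⁻⁴ × 0.56 × 570 = 0.076608 m
0.67 × 400 × 2.2×10⁻⁴ = 0.05896 m
1710–2550 m: 1.2×10⁻⁴ × 0.65 × 840 = 0.06552 m
Δh = 0.021924 + 0.26880 + 0.076608 + 0.05896 + 0.06552 = 0.491812 m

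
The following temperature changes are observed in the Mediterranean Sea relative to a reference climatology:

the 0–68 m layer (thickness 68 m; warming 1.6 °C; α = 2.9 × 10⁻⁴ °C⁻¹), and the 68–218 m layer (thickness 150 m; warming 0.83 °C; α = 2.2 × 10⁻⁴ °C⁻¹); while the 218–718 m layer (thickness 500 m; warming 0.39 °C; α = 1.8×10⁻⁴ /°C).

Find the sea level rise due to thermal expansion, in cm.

9.40 cm

Layer 1: 68 × 2.9×10⁻⁴ × 1.6 = 0.031552 m
0.83 × 2.2×10⁻⁴ × 150 = 0.02739 m
500 × 1.8×10⁻⁴ × 0.39 = 0.03510 m
Δh = 0.031552 + 0.02739 + 0.03510 = 0.094042 m ≈ 9.40 cm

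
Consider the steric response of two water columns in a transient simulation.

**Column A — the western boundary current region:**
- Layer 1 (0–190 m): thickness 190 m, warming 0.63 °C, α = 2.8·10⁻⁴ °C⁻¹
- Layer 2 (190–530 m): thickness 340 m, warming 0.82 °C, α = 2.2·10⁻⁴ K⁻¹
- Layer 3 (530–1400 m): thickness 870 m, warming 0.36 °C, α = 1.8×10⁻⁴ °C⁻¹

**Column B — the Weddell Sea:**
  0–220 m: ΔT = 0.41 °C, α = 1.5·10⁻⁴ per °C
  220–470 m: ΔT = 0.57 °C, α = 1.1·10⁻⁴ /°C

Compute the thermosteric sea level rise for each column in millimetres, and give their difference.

A: 151 mm; B: 29.2 mm; difference 122 mm

A Layer 1: 0.63 × 190 × 2.8×10⁻⁴ = 0.033516 m
A 0.82 × 340 × 2.2×10⁻⁴ = 0.061336 m
A 530–1400 m: 0.36 × 870 × 1.8×10⁻⁴ = 0.056376 m
A total: 0.151228 m
B Layer 1: 0.41 × 220 × 1.5×10⁻⁴ = 0.01353 m
B Layer 2: 1.1×10⁻⁴ × 250 × 0.57 = 0.015675 m
B total: 0.029205 m
Difference: 0.151228 − 0.029205 = 0.122023 m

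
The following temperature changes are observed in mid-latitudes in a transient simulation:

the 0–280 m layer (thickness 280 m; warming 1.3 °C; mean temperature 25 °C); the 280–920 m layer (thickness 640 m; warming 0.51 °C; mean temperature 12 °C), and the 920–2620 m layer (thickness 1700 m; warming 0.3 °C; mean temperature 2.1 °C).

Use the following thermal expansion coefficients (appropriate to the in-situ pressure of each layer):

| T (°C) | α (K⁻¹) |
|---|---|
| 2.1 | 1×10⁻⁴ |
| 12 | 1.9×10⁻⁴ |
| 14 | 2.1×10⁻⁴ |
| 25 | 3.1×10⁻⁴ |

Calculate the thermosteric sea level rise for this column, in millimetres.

226 mm

Layer 1 at 25 °C → α = 3.1×10⁻⁴ K⁻¹
Layer 2 at 12 °C → α = 1.9×10⁻⁴ K⁻¹
Layer 3 at 2.1 °C → α = 1×10⁻⁴ K⁻¹
1.3 × 280 × 3.1×10⁻⁴ = 0.11284 m
Layer 2: 0.51 × 640 × 1.9×10⁻⁴ = 0.062016 m
Layer 3: 1700 × 0.3 × 1×10⁻⁴ = 0.05100 m
Δh = 0.11284 + 0.062016 + 0.05100 = 0.225856 m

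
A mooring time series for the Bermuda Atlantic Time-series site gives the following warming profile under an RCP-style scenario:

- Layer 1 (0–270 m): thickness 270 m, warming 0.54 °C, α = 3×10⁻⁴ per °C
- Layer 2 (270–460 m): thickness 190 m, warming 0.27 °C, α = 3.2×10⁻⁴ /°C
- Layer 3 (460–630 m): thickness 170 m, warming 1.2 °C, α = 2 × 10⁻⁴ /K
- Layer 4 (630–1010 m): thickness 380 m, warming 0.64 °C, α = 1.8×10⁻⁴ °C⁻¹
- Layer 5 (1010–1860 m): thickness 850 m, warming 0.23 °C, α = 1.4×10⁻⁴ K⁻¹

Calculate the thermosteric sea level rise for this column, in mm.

270 × 0.54 × 3×10⁻⁴ = 0.04374 m
Layer 2: 0.27 × 3.2×10⁻⁴ × 190 = 0.016416 m
460–630 m: 1.2 × 2×10⁻⁴ × 170 = 0.04080 m
630–1010 m: 0.64 × 1.8×10⁻⁴ × 380 = 0.043776 m
Layer 5: 0.23 × 850 × 1.4×10⁻⁴ = 0.02737 m
Δh = 0.04374 + 0.016416 + 0.04080 + 0.043776 + 0.02737 = 0.172102 m

about 172 mm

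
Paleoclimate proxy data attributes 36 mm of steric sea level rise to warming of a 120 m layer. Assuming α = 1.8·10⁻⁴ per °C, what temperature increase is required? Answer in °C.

1.7 °C

ΔT = Δh/(αH) = 0.036 / (1.8×10⁻⁴ × 120) ≈ 1.667 °C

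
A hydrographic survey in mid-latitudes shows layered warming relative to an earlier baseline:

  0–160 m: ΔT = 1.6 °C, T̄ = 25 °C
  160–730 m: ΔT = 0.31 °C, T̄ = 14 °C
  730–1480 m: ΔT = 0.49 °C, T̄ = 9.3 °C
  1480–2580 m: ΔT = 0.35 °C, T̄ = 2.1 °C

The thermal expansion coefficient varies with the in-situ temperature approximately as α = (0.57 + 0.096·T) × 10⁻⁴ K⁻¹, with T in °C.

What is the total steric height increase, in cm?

Δh = 19.3 cm

Layer 1: α = (0.57 + 0.096×25)×10⁻⁴ = 2.97×10⁻⁴ K⁻¹
Layer 2: α = (0.57 + 0.096×14)×10⁻⁴ = 1.914×10⁻⁴ K⁻¹
Layer 3: α = (0.57 + 0.096×9.3)×10⁻⁴ = 1.4628×10⁻⁴ K⁻¹
Layer 4: α = (0.57 + 0.096×2.1)×10⁻⁴ = 0.7716×10⁻⁴ K⁻¹
0–160 m: 160 × 1.6 × 2.97×10⁻⁴ = 0.076032 m
160–730 m: 1.914×10⁻⁴ × 570 × 0.31 = 0.03382038 m
Layer 3: 0.49 × 750 × 1.4628×10⁻⁴ = 0.0537579 m
Layer 4: 1100 × 0.35 × 0.7716×10⁻⁴ = 0.0297066 m
Δh = 0.076032 + 0.03382038 + 0.0537579 + 0.0297066 = 0.19331688 m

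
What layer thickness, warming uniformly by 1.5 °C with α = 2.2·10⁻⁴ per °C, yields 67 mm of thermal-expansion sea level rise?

H ≈ 203 m

H = Δh/(αΔT) = 0.067 / (2.2×10⁻⁴ × 1.5) ≈ 203.0 m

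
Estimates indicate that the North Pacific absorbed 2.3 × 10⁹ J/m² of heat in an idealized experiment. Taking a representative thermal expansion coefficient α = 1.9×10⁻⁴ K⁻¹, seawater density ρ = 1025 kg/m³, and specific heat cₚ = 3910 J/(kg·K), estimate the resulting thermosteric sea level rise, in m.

about 0.109 m

Δh = αQ/(ρcₚ) = 1.9×10⁻⁴ × 2.3×10⁹ / (1025 × 3910) ≈ 0.10904 m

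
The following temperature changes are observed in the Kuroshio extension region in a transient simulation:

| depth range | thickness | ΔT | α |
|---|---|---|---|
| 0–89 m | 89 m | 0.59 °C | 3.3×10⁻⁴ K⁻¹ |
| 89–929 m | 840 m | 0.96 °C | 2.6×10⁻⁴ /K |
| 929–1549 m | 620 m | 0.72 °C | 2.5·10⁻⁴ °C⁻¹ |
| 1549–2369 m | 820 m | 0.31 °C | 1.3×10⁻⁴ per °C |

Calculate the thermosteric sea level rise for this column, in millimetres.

372 mm of thermosteric rise

Layer 1: 0.59 × 89 × 3.3×10⁻⁴ = 0.0173283 m
840 × 2.6×10⁻⁴ × 0.96 = 0.209664 m
929–1549 m: 0.72 × 2.5×10⁻⁴ × 620 = 0.11160 m
0.31 × 1.3×10⁻⁴ × 820 = 0.033046 m
Δh = 0.0173283 + 0.209664 + 0.11160 + 0.033046 = 0.3716383 m ≈ 372 mm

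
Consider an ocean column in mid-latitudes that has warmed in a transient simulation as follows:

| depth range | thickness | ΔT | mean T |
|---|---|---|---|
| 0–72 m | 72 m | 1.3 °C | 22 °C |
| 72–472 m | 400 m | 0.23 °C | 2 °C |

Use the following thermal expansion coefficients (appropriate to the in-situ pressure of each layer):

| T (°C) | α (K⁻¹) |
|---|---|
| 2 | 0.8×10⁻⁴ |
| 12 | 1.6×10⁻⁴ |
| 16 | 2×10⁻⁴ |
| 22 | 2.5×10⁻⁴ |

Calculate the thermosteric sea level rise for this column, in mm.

31 mm of thermosteric rise

Layer 1 at 22 °C → α = 2.5×10⁻⁴ K⁻¹
Layer 2 at 2 °C → α = 0.8×10⁻⁴ K⁻¹
1.3 × 72 × 2.5×10⁻⁴ = 0.02340 m
400 × 0.8×10⁻⁴ × 0.23 = 0.00736 m
Δh = 0.02340 + 0.00736 = 0.03076 m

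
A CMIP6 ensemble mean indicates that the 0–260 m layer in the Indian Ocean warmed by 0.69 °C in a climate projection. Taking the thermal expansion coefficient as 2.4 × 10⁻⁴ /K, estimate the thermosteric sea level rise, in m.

Δh = αΔT·H = 2.4×10⁻⁴ × 0.69 × 260 = 0.043056 m

0.043 m of thermosteric rise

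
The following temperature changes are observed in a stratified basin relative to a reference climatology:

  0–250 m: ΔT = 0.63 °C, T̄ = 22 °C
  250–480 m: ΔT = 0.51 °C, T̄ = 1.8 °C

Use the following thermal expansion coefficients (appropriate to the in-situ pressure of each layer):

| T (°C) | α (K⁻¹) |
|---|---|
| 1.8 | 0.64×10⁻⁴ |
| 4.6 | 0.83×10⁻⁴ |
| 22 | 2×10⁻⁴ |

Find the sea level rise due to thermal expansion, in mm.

about 39.0 mm

Layer 1 at 22 °C → α = 2×10⁻⁴ K⁻¹
Layer 2 at 1.8 °C → α = 0.64×10⁻⁴ K⁻¹
Layer 1: 0.63 × 2×10⁻⁴ × 250 = 0.03150 m
Layer 2: 0.64×10⁻⁴ × 0.51 × 230 = 0.0075072 m
Δh = 0.03150 + 0.0075072 = 0.0390072 m ≈ 39.0 mm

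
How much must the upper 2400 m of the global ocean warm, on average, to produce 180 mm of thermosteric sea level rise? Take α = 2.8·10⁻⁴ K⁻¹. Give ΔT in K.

ΔT = Δh/(αH) = 0.18 / (2.8×10⁻⁴ × 2400) ≈ 0.2679 K

ΔT ≈ 0.268 K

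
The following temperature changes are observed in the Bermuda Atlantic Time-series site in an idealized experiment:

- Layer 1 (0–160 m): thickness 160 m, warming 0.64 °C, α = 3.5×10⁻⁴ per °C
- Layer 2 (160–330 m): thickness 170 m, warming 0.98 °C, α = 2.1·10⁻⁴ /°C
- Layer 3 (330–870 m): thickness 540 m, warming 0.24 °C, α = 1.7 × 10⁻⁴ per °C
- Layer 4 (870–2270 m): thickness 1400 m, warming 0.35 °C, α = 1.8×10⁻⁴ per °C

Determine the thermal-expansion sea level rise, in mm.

about 181 mm

0–160 m: 0.64 × 160 × 3.5×10⁻⁴ = 0.03584 m
2.1×10⁻⁴ × 0.98 × 170 = 0.034986 m
330–870 m: 1.7×10⁻⁴ × 0.24 × 540 = 0.022032 m
Layer 4: 1.8×10⁻⁴ × 0.35 × 1400 = 0.08820 m
Δh = 0.03584 + 0.034986 + 0.022032 + 0.08820 = 0.181058 m ≈ 181 mm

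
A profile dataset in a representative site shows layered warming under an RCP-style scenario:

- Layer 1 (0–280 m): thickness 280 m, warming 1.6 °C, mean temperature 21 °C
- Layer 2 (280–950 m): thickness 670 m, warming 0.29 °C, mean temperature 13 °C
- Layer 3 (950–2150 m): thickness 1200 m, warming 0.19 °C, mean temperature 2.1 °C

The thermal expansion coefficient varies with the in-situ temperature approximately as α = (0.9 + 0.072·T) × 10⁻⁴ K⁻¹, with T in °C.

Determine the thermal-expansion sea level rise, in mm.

168 mm of thermosteric rise

Layer 1: α = (0.9 + 0.072×21)×10⁻⁴ = 2.412×10⁻⁴ K⁻¹
Layer 2: α = (0.9 + 0.072×13)×10⁻⁴ = 1.836×10⁻⁴ K⁻¹
Layer 3: α = (0.9 + 0.072×2.1)×10⁻⁴ = 1.0512×10⁻⁴ K⁻¹
0–280 m: 1.6 × 2.412×10⁻⁴ × 280 = 0.1080576 m
280–950 m: 0.29 × 670 × 1.836×10⁻⁴ = 0.03567348 m
950–2150 m: 1200 × 0.19 × 1.0512×10⁻⁴ = 0.02396736 m
Δh = 0.1080576 + 0.03567348 + 0.02396736 = 0.16769844 m ≈ 168 mm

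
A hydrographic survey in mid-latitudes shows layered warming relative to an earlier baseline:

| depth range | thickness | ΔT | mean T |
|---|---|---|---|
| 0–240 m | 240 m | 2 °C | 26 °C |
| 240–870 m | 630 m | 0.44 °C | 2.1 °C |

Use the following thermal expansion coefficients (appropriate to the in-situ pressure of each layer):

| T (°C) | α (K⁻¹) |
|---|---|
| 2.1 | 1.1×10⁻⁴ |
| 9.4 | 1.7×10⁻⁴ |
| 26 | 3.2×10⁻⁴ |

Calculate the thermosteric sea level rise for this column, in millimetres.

Δh = 180 mm

Layer 1 at 26 °C → α = 3.2×10⁻⁴ K⁻¹
Layer 2 at 2.1 °C → α = 1.1×10⁻⁴ K⁻¹
0–240 m: 240 × 3.2×10⁻⁴ × 2 = 0.15360 m
240–870 m: 1.1×10⁻⁴ × 0.44 × 630 = 0.030492 m
Δh = 0.15360 + 0.030492 = 0.184092 m ≈ 180 mm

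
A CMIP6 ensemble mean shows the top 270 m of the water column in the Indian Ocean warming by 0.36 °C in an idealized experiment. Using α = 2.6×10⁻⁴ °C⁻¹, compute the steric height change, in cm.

2.5 cm of thermosteric rise

Δh = αΔT·H = 2.6×10⁻⁴ × 0.36 × 270 = 0.025272 m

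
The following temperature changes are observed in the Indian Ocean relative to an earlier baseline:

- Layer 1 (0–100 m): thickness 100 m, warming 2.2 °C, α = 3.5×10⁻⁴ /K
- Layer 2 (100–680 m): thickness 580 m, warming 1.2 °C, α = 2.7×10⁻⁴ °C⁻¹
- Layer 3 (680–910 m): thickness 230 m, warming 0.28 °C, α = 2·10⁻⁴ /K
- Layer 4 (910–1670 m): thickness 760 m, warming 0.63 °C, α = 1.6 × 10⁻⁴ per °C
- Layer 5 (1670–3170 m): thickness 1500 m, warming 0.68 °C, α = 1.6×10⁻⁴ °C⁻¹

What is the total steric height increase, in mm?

Δh = 518 mm

0–100 m: 100 × 3.5×10⁻⁴ × 2.2 = 0.07700 m
Layer 2: 580 × 2.7×10⁻⁴ × 1.2 = 0.18792 m
Layer 3: 0.28 × 2×10⁻⁴ × 230 = 0.01288 m
0.63 × 1.6×10⁻⁴ × 760 = 0.076608 m
1670–3170 m: 0.68 × 1500 × 1.6×10⁻⁴ = 0.16320 m
Δh = 0.07700 + 0.18792 + 0.01288 + 0.076608 + 0.16320 = 0.517608 m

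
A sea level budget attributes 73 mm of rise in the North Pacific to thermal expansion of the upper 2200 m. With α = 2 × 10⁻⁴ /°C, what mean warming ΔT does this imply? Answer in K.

about 0.166 K

ΔT = Δh/(αH) = 0.073 / (2×10⁻⁴ × 2200) ≈ 0.1659 K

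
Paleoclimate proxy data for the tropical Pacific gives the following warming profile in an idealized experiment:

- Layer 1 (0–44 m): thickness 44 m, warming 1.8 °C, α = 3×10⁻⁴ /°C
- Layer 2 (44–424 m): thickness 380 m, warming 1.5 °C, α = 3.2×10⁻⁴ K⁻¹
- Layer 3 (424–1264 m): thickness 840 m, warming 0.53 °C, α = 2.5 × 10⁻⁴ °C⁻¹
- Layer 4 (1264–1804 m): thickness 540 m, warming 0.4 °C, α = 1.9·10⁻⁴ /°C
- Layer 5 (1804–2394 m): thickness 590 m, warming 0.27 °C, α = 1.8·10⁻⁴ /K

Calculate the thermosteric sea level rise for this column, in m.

3×10⁻⁴ × 44 × 1.8 = 0.02376 m
1.5 × 380 × 3.2×10⁻⁴ = 0.18240 m
424–1264 m: 840 × 2.5×10⁻⁴ × 0.53 = 0.11130 m
Layer 4: 0.4 × 1.9×10⁻⁴ × 540 = 0.04104 m
Layer 5: 1.8×10⁻⁴ × 590 × 0.27 = 0.028674 m
Δh = 0.02376 + 0.18240 + 0.11130 + 0.04104 + 0.028674 = 0.387174 m ≈ 0.387 m

Δh = 0.387 m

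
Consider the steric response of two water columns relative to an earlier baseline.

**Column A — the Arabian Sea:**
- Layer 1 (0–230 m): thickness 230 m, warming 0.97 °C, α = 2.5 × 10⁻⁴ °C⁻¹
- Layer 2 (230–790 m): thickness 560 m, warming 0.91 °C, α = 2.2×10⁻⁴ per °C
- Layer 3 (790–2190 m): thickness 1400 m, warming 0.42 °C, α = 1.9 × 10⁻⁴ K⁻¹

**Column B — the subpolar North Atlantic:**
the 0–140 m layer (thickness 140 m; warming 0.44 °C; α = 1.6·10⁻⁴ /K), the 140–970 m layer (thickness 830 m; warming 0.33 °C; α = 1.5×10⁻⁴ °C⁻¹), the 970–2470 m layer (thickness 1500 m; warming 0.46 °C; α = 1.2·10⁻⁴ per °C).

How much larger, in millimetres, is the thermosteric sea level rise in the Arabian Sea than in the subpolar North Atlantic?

A Layer 1: 2.5×10⁻⁴ × 0.97 × 230 = 0.055775 m
A 230–790 m: 0.91 × 2.2×10⁻⁴ × 560 = 0.112112 m
A Layer 3: 1.9×10⁻⁴ × 0.42 × 1400 = 0.11172 m
A total: 0.279607 m
B 0.44 × 1.6×10⁻⁴ × 140 = 0.009856 m
B 1.5×10⁻⁴ × 0.33 × 830 = 0.041085 m
B 970–2470 m: 0.46 × 1500 × 1.2×10⁻⁴ = 0.08280 m
B total: 0.133741 m
Difference: 0.279607 − 0.133741 = 0.145866 m

150 mm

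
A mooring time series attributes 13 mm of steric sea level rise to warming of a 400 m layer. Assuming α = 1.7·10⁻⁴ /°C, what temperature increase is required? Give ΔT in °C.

about 0.191 °C

ΔT = Δh/(αH) = 0.013 / (1.7×10⁻⁴ × 400) ≈ 0.1912 °C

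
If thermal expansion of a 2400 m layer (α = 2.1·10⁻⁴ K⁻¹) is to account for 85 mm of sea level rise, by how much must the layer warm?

about 0.17 °C

ΔT = Δh/(αH) = 0.085 / (2.1×10⁻⁴ × 2400) ≈ 0.1687 °C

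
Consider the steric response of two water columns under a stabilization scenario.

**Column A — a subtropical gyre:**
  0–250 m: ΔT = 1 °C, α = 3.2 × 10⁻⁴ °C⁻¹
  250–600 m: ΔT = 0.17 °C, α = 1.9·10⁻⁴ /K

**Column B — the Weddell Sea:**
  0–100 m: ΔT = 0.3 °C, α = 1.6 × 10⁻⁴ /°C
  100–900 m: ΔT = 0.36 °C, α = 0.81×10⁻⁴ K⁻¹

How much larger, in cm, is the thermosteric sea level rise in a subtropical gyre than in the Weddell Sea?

6.3 cm

A 0–250 m: 1 × 3.2×10⁻⁴ × 250 = 0.08000 m
A 350 × 1.9×10⁻⁴ × 0.17 = 0.011305 m
A total: 0.091305 m
B 0–100 m: 1.6×10⁻⁴ × 100 × 0.3 = 0.00480 m
B Layer 2: 0.36 × 0.81×10⁻⁴ × 800 = 0.023328 m
B total: 0.028128 m
Difference: 0.091305 − 0.028128 = 0.063177 m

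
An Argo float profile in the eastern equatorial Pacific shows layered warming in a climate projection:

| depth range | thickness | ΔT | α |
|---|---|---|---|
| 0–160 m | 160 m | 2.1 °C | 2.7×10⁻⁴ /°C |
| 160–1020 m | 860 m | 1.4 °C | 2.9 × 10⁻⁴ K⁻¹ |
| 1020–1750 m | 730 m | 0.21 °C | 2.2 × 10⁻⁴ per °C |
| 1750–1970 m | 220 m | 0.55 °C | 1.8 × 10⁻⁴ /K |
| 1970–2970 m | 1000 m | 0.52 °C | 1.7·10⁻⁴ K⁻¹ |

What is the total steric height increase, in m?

Δh = 0.584 m

0–160 m: 2.7×10⁻⁴ × 2.1 × 160 = 0.09072 m
1.4 × 2.9×10⁻⁴ × 860 = 0.34916 m
1020–1750 m: 0.21 × 730 × 2.2×10⁻⁴ = 0.033726 m
1750–1970 m: 0.55 × 220 × 1.8×10⁻⁴ = 0.02178 m
1.7×10⁻⁴ × 1000 × 0.52 = 0.08840 m
Δh = 0.09072 + 0.34916 + 0.033726 + 0.02178 + 0.08840 = 0.583786 m ≈ 0.584 m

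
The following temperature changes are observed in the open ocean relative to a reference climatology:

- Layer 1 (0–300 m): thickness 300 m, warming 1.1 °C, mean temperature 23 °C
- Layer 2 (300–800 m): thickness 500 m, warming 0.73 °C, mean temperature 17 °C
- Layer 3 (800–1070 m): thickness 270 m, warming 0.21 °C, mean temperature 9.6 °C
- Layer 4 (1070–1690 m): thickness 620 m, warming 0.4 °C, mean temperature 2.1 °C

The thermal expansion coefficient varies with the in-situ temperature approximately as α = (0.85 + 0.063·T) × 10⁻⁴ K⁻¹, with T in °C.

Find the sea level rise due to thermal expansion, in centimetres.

Layer 1: α = (0.85 + 0.063×23)×10⁻⁴ = 2.299×10⁻⁴ K⁻¹
Layer 2: α = (0.85 + 0.063×17)×10⁻⁴ = 1.921×10⁻⁴ K⁻¹
Layer 3: α = (0.85 + 0.063×9.6)×10⁻⁴ = 1.4548×10⁻⁴ K⁻¹
Layer 4: α = (0.85 + 0.063×2.1)×10⁻⁴ = 0.9823×10⁻⁴ K⁻¹
0–300 m: 300 × 1.1 × 2.299×10⁻⁴ = 0.075867 m
0.73 × 500 × 1.921×10⁻⁴ = 0.0701165 m
800–1070 m: 1.4548×10⁻⁴ × 0.21 × 270 = 0.008248716 m
Layer 4: 0.4 × 0.9823×10⁻⁴ × 620 = 0.02436104 m
Δh = 0.075867 + 0.0701165 + 0.008248716 + 0.02436104 = 0.178593256 m

18 cm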